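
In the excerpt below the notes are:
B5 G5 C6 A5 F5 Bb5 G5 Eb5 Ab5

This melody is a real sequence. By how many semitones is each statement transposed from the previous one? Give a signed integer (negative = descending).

Taking 3-note groups, the heads are B5, A5, G5: the pattern moves down a 2nd.
B5→A5 is 81 − 83 = -2 semitones.

-2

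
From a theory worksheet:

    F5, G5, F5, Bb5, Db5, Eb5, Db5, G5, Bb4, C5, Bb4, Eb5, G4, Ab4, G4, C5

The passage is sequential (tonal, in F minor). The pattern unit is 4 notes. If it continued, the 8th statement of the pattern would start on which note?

F3

Unit = 4 notes; the statements start on F5, Db5, Bb4, G4, moving down a 3rd each time.
Continuing: Eb4 → C4 → Ab3 → F3. Statement 8 starts on F3.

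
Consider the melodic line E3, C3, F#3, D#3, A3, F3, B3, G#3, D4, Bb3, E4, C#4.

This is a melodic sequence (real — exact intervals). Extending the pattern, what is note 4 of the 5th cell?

B4

With 4-note cells, note 4 of each statement runs D#3, G#3, C#4.
Extending up a 4th: F#4 → B4.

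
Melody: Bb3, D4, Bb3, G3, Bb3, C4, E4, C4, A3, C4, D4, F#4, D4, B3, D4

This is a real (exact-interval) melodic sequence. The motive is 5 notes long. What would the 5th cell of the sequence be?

F#4 A#4 F#4 D#4 F#4

Taking 5-note groups, the heads are Bb3, C4, D4: the pattern moves up a 2nd.
Extending up a 2nd: E4 → F#4.
Statement 5 starts on F#4 and keeps the same exact contour: F#4 A#4 F#4 D#4 F#4.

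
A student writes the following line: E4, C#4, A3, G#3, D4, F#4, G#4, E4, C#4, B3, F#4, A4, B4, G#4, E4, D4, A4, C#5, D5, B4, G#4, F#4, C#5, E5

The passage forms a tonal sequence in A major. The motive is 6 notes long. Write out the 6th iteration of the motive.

Taking 6-note groups, the heads are E4, G#4, B4, D5: the pattern moves up a 3rd.
Extending up a 3rd: F#5 → A5.
Statement 6 starts on A5 and keeps the same diatonic contour: A5 F#5 D5 C#5 G#5 B5.

A5 F#5 D5 C#5 G#5 B5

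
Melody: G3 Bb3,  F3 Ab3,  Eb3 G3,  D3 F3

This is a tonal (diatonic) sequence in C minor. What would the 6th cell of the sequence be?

Bb2 D3

Unit = 2 notes; the statements start on G3, F3, Eb3, D3, moving down a 2nd each time.
Carrying on: C3 → Bb2.
So cell 6 is Bb2 D3.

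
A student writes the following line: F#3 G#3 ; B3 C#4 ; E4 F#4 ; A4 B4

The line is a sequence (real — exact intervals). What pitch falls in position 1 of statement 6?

The unit is 2 notes. Position-1 pitches of the 4 shown cells: F#3, B3, E4, A4.
Carrying that up a 4th forward: D5 → G5.

G5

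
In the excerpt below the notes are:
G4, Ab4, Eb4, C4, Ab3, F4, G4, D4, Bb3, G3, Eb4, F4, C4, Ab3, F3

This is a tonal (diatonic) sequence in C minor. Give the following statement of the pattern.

The 5-note cells begin on G4, F4, Eb4 — each down a 2nd from the last.
So cell 4 is D4 Eb4 Bb3 G3 Eb3.

D4 Eb4 Bb3 G3 Eb3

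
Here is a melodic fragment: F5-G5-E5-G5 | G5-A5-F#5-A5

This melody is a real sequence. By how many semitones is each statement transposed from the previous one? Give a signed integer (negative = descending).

The 4-note cells begin on F5, G5 — each up a 2nd from the last.
Counting half-steps from F5 to G5: 2.

2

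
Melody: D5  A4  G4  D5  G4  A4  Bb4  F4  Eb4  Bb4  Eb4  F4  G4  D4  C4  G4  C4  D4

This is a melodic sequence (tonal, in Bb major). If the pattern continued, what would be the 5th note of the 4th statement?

A3

With 6-note cells, note 5 of each statement runs G4, Eb4, C4.
Each moves down a 3rd; the next is A3.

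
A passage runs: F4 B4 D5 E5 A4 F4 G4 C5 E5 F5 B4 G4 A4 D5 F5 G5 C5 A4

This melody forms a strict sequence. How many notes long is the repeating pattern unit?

6

There are 18 notes; a 6-note unit gives 3 cells:
F4 B4 D5 E5 A4 F4 | G4 C5 E5 F5 B4 G4 | A4 D5 F5 G5 C5 A4
That's a consistent up a 2nd shift per cell, and no other grouping gives one.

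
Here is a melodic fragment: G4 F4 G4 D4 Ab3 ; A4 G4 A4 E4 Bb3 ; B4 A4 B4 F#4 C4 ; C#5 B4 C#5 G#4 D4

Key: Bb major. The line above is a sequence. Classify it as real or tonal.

Each cell has the same semitone pattern (-2, 2, -5, -6) — intervals are preserved exactly.
And Ab3 lies outside Bb major, so the sequence is real rather than tonal.

real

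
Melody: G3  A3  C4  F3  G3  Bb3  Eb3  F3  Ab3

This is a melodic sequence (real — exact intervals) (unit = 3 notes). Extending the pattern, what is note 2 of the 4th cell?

Grouping in 3s, the 2nd note of each cell is A3, G3, F3.
From F3, down a 2nd gives Eb3.

Eb3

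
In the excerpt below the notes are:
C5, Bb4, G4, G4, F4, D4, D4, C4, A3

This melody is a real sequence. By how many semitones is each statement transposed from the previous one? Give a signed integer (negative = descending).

Taking 3-note groups, the heads are C5, G4, D4: the pattern moves down a 4th.
C5 to G4 spans -5 semitones.

-5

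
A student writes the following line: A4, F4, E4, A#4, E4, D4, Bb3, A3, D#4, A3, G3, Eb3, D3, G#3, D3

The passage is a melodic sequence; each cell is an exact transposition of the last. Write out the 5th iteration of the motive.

F2 Db2 C2 F#2 C2

The 5-note cells begin on A4, D4, G3 — each down a 5th from the last.
Extending down a 5th: C3 → F2.
So cell 5 is F2 Db2 C2 F#2 C2.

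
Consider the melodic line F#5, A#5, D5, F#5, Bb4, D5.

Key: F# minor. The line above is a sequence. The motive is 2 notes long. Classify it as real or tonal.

real

Each cell has the same semitone pattern (4,) — intervals are preserved exactly.
And A#5 lies outside F# minor, so the sequence is real rather than tonal.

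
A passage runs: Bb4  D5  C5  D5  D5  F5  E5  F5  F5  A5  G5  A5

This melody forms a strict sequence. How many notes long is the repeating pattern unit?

Try groups of 4 (3 cells in 12 notes):
Bb4 D5 C5 D5 | D5 F5 E5 F5 | F5 A5 G5 A5
Every group is a transposition up a 3rd of the one before; no shorter unit works.

4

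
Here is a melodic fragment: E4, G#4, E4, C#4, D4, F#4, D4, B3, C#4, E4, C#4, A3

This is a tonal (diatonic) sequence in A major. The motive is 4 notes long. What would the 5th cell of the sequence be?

With a 4-note motive the entries are E4, D4, C#4, each down a 2nd from the previous.
Continuing the starts: B3 → A3.
So cell 5 is A3 C#4 A3 F#3.

A3 C#4 A3 F#3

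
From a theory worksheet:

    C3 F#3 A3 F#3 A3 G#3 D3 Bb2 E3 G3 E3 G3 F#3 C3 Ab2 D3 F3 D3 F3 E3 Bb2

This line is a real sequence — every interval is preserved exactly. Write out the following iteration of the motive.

Unit = 7 notes; the statements start on C3, Bb2, Ab2, moving down a 2nd each time.
Statement 4 starts on Gb2 and keeps the same exact contour: Gb2 C3 Eb3 C3 Eb3 D3 Ab2.

Gb2 C3 Eb3 C3 Eb3 D3 Ab2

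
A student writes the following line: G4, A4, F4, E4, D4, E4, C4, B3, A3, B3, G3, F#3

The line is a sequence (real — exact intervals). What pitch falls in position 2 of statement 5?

With 4-note cells, note 2 of each statement runs A4, E4, B3.
Each moves down a 4th. Continuing: F#3 → C#3.

C#3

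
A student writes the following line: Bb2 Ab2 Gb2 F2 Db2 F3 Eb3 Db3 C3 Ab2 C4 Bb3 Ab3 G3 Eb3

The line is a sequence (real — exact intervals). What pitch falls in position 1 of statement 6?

With 5-note cells, note 1 of each statement runs Bb2, F3, C4.
Extending up a 5th: G4 → D5 → A5.

A5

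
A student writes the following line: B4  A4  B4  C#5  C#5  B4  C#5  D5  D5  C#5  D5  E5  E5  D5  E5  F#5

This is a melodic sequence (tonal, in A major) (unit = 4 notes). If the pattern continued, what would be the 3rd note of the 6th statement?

G#5

With 4-note cells, note 3 of each statement runs B4, C#5, D5, E5.
Carrying that up a 2nd forward: F#5 → G#5.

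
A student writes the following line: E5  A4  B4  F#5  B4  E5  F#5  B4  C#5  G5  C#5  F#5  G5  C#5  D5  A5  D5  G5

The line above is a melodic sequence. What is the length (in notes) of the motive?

6

18 notes total. Splitting into 3 groups of 6:
E5 A4 B4 F#5 B4 E5 | F#5 B4 C#5 G5 C#5 F#5 | G5 C#5 D5 A5 D5 G5
Each cell is the previous one up a 2nd — so the unit is 6 notes.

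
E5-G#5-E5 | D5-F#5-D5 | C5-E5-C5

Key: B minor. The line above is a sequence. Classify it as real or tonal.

real

Each cell has the same semitone pattern (4, -4) — intervals are preserved exactly.
And G#5 lies outside B minor, so the sequence is real rather than tonal.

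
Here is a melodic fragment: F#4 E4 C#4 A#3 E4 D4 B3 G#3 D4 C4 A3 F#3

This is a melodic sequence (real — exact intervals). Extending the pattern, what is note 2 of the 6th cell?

Gb3

Grouping in 4s, the 2nd note of each cell is E4, D4, C4.
Extending down a 2nd: Bb3 → Ab3 → Gb3.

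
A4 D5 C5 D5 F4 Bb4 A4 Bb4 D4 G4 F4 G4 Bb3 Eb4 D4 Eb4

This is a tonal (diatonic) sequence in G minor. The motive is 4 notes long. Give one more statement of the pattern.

With a 4-note motive the entries are A4, F4, D4, Bb3, each down a 3rd from the previous.
Statement 5 starts on G3 and keeps the same diatonic contour: G3 C4 Bb3 C4.

G3 C4 Bb3 C4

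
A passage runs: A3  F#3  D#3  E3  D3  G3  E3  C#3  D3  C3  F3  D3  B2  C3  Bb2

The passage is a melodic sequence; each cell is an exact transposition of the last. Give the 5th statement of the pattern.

With a 5-note motive the entries are A3, G3, F3, each down a 2nd from the previous.
Continuing the starts: Eb3 → Db3.
From Db3 the exact shape gives Db3 Bb2 G2 Ab2 Gb2.

Db3 Bb2 G2 Ab2 Gb2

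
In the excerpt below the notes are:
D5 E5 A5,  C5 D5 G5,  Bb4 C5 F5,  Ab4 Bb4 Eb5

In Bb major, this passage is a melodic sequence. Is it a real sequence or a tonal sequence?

real

Each cell has the same semitone pattern (2, 5) — intervals are preserved exactly.
And E5 lies outside Bb major, so the sequence is real rather than tonal.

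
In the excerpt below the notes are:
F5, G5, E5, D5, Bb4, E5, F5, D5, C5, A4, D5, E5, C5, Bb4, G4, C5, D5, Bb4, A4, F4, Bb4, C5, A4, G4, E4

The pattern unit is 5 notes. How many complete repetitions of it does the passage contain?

25 notes in groups of 5 gives 25/5 = 5 statements.
Starts: F5, E5, D5, C5, Bb4 — each down a 2nd.

5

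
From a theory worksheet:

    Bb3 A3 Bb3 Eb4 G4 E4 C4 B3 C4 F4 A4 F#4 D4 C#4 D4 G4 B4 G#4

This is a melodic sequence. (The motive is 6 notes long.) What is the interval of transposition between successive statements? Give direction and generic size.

The 6-note cells begin on Bb3, C4, D4 — each up a 2nd from the last.
From Bb3 to C4: up a 2nd.

up a 2nd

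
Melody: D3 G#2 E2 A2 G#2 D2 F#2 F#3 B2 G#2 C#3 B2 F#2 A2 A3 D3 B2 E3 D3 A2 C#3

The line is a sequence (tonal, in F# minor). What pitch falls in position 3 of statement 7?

The unit is 7 notes. Position-3 pitches of the 3 shown cells: E2, G#2, B2.
Each moves up a 3rd. Continuing: D3 → F#3 → A3 → C#4.

C#4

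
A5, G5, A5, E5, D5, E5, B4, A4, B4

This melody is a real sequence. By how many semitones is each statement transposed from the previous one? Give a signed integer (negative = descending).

-5

Taking 3-note groups, the heads are A5, E5, B4: the pattern moves down a 4th.
A5→E5 is 76 − 81 = -5 semitones.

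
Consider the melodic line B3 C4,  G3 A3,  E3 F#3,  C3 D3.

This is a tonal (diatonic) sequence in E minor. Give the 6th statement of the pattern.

F#2 G2

Taking 2-note groups, the heads are B3, G3, E3, C3: the pattern moves down a 3rd.
Extending down a 3rd: A2 → F#2.
From F#2 the diatonic shape gives F#2 G2.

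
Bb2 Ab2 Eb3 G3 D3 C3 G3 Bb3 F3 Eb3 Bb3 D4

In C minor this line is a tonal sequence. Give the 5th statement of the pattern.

The 4-note cells begin on Bb2, D3, F3 — each up a 3rd from the last.
Extending up a 3rd: Ab3 → C4.
From C4 the diatonic shape gives C4 Bb3 F4 Ab4.

C4 Bb3 F4 Ab4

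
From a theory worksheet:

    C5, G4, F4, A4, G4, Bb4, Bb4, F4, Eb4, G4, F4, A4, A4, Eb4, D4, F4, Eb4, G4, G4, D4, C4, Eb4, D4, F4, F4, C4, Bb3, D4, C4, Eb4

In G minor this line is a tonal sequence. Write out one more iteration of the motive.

Eb4 Bb3 A3 C4 Bb3 D4

Unit = 6 notes; the statements start on C5, Bb4, A4, G4, F4, moving down a 2nd each time.
So cell 6 is Eb4 Bb3 A3 C4 Bb3 D4.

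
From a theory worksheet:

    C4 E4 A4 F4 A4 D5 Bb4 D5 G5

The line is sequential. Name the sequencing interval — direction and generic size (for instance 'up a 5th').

up a 4th

Unit = 3 notes; the statements start on C4, F4, Bb4, moving up a 4th each time.
From C4 to F4: up a 4th.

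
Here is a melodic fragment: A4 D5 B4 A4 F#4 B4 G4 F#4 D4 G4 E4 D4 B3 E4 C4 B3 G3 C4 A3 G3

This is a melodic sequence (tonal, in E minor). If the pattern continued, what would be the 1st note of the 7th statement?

C3

Grouping in 4s, the 1st note of each cell is A4, F#4, D4, B3, G3.
Extending down a 3rd: E3 → C3.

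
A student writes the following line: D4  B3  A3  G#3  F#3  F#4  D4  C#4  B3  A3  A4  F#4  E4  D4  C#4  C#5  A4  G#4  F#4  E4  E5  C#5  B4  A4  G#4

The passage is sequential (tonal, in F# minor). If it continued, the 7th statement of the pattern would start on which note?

B5

Taking 5-note groups, the heads are D4, F#4, A4, C#5, E5: the pattern moves up a 3rd.
Extending the heads up a 3rd: G#5 → B5.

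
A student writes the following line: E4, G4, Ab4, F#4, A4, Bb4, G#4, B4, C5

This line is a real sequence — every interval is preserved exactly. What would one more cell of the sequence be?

The 3-note cells begin on E4, F#4, G#4 — each up a 2nd from the last.
From A#4 the exact shape gives A#4 C#5 D5.

A#4 C#5 D5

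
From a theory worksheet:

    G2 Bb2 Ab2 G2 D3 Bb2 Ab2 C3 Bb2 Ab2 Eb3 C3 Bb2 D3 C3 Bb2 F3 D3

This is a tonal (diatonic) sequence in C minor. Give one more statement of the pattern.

C3 Eb3 D3 C3 G3 Eb3

Unit = 6 notes; the statements start on G2, Ab2, Bb2, moving up a 2nd each time.
So cell 4 is C3 Eb3 D3 C3 G3 Eb3.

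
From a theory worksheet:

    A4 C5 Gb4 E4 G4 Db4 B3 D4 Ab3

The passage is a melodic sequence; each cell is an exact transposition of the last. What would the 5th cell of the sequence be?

C#3 E3 Bb2

The 3-note cells begin on A4, E4, B3 — each down a 4th from the last.
Continuing the starts: F#3 → C#3.
From C#3 the exact shape gives C#3 E3 Bb2.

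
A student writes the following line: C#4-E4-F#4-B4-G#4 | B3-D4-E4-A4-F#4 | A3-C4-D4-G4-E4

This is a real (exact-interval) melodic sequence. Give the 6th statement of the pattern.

The 5-note cells begin on C#4, B3, A3 — each down a 2nd from the last.
Carrying on: G3 → F3 → Eb3.
From Eb3 the exact shape gives Eb3 Gb3 Ab3 Db4 Bb3.

Eb3 Gb3 Ab3 Db4 Bb3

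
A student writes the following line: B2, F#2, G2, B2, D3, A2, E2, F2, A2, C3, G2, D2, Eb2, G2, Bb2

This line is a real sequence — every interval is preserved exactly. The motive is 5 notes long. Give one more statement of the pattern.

F2 C2 Db2 F2 Ab2

Unit = 5 notes; the statements start on B2, A2, G2, moving down a 2nd each time.
So cell 4 is F2 C2 Db2 F2 Ab2.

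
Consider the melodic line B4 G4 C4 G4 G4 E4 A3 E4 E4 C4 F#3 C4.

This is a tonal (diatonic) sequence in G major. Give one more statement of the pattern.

Unit = 4 notes; the statements start on B4, G4, E4, moving down a 3rd each time.
Statement 4 starts on C4 and keeps the same diatonic contour: C4 A3 D3 A3.

C4 A3 D3 A3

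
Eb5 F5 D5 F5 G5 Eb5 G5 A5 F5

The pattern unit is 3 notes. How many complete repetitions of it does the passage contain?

3

9 notes in groups of 3 gives 9/3 = 3 statements.
Starts: Eb5, F5, G5 — each up a 2nd.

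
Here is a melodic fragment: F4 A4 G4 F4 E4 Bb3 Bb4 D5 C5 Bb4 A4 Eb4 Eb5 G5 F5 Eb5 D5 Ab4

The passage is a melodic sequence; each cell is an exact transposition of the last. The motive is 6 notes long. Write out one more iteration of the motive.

With a 6-note motive the entries are F4, Bb4, Eb5, each up a 4th from the previous.
Statement 4 starts on Ab5 and keeps the same exact contour: Ab5 C6 Bb5 Ab5 G5 Db5.

Ab5 C6 Bb5 Ab5 G5 Db5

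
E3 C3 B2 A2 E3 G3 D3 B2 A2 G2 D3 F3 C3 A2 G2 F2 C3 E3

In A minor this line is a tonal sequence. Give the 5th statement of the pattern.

A2 F2 E2 D2 A2 C3

Unit = 6 notes; the statements start on E3, D3, C3, moving down a 2nd each time.
Extending down a 2nd: B2 → A2.
Statement 5 starts on A2 and keeps the same diatonic contour: A2 F2 E2 D2 A2 C3.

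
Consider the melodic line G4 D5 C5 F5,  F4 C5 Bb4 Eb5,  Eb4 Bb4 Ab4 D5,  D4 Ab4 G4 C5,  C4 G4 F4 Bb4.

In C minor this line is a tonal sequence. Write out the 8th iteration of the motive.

G3 D4 C4 F4

Taking 4-note groups, the heads are G4, F4, Eb4, D4, C4: the pattern moves down a 2nd.
Carrying on: Bb3 → Ab3 → G3.
Statement 8 starts on G3 and keeps the same diatonic contour: G3 D4 C4 F4.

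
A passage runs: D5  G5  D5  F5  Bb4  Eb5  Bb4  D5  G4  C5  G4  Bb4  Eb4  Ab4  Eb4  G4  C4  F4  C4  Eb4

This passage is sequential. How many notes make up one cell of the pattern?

4

There are 20 notes; a 4-note unit gives 5 cells:
D5 G5 D5 F5 | Bb4 Eb5 Bb4 D5 | G4 C5 G4 Bb4 | Eb4 Ab4 Eb4 G4 | C4 F4 C4 Eb4
That's a consistent down a 3rd shift per cell, and no other grouping gives one.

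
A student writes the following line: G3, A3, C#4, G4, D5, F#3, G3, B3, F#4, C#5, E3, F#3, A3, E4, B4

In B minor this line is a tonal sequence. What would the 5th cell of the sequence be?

C#3 D3 F#3 C#4 G4

Unit = 5 notes; the statements start on G3, F#3, E3, moving down a 2nd each time.
Extending down a 2nd: D3 → C#3.
Statement 5 starts on C#3 and keeps the same diatonic contour: C#3 D3 F#3 C#4 G4.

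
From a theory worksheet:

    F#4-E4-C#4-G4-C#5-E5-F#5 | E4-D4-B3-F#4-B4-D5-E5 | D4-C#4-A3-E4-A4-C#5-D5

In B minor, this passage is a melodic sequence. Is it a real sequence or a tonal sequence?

tonal

Every note is diatonic to B minor.
Cell 1 has +6 semitones from note 3 to 4, but cell 2 has +7 — the interval quality changes while the contour stays the same, which is the hallmark of a tonal sequence.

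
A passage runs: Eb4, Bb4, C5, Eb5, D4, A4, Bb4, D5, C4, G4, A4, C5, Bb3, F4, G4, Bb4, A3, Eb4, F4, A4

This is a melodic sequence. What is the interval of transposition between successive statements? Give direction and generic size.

down a 2nd

The 4-note cells begin on Eb4, D4, C4, Bb3, A3 — each down a 2nd from the last.
From Eb4 to D4: down a 2nd.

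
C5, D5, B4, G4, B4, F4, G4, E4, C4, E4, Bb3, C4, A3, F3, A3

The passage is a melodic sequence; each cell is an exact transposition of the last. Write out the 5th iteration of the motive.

The 5-note cells begin on C5, F4, Bb3 — each down a 5th from the last.
Continuing the starts: Eb3 → Ab2.
So cell 5 is Ab2 Bb2 G2 Eb2 G2.

Ab2 Bb2 G2 Eb2 G2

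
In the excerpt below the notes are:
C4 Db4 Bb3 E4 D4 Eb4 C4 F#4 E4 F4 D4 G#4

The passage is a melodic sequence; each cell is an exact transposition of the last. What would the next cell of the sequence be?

The 4-note cells begin on C4, D4, E4 — each up a 2nd from the last.
From F#4 the exact shape gives F#4 G4 E4 A#4.

F#4 G4 E4 A#4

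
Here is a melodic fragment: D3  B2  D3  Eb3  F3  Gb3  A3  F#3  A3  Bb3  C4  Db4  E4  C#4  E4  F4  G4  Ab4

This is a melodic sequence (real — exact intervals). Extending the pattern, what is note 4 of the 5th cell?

The unit is 6 notes. Position-4 pitches of the 3 shown cells: Eb3, Bb3, F4.
Each moves up a 5th. Continuing: C5 → G5.

G5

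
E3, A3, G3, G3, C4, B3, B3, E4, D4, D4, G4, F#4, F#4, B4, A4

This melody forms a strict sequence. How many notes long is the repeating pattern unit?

3

There are 15 notes; a 3-note unit gives 5 cells:
E3 A3 G3 | G3 C4 B3 | B3 E4 D4 | D4 G4 F#4 | F#4 B4 A4
That's a consistent up a 3rd shift per cell, and no other grouping gives one.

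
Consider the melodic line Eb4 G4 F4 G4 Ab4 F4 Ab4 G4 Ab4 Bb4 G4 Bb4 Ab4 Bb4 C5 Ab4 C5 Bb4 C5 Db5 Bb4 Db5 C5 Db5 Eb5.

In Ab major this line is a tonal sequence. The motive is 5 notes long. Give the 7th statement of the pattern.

Db5 F5 Eb5 F5 G5

With a 5-note motive the entries are Eb4, F4, G4, Ab4, Bb4, each up a 2nd from the previous.
Extending up a 2nd: C5 → Db5.
Statement 7 starts on Db5 and keeps the same diatonic contour: Db5 F5 Eb5 F5 G5.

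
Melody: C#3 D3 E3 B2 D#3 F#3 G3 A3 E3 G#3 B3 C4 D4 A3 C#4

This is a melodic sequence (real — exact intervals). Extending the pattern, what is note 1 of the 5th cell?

The unit is 5 notes. Position-1 pitches of the 3 shown cells: C#3, F#3, B3.
Carrying that up a 4th forward: E4 → A4.

A4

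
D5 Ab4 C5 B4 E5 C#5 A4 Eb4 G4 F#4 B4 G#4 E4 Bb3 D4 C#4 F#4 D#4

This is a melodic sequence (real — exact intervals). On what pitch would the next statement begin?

B3

The 6-note cells begin on D5, A4, E4 — each down a 4th from the last.
The next head, down a 4th from E4, is B3.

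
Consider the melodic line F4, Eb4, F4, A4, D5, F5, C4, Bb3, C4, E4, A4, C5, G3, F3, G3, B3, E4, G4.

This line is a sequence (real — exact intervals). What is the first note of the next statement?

D3

With a 6-note motive the entries are F4, C4, G3, each down a 4th from the previous.
One more step down a 4th gives D3.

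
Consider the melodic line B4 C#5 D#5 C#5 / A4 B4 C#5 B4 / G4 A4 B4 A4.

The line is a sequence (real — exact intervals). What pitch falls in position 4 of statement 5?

The unit is 4 notes. Position-4 pitches of the 3 shown cells: C#5, B4, A4.
Carrying that down a 2nd forward: G4 → F4.

F4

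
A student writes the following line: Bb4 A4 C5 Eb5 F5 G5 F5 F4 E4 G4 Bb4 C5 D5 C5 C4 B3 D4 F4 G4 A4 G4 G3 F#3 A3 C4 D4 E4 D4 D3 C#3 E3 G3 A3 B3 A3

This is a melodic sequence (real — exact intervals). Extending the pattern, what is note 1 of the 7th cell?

With 7-note cells, note 1 of each statement runs Bb4, F4, C4, G3, D3.
Each moves down a 4th. Continuing: A2 → E2.

E2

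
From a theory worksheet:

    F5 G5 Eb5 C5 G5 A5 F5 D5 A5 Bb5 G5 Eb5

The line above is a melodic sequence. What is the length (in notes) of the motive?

Try groups of 4 (3 cells in 12 notes):
F5 G5 Eb5 C5 | G5 A5 F5 D5 | A5 Bb5 G5 Eb5
That's a consistent up a 2nd shift per cell, and no other grouping gives one.

4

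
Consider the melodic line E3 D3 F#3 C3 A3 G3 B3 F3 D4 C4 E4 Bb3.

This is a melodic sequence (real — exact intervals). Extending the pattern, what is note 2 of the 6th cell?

The unit is 4 notes. Position-2 pitches of the 3 shown cells: D3, G3, C4.
Carrying that up a 4th forward: F4 → Bb4 → Eb5.

Eb5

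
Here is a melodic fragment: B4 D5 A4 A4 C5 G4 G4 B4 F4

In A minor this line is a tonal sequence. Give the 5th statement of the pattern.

E4 G4 D4

With a 3-note motive the entries are B4, A4, G4, each down a 2nd from the previous.
Continuing the starts: F4 → E4.
Statement 5 starts on E4 and keeps the same diatonic contour: E4 G4 D4.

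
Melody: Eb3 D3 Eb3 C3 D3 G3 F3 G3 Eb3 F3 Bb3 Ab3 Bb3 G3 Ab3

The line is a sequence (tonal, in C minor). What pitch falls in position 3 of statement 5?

F4

With 5-note cells, note 3 of each statement runs Eb3, G3, Bb3.
Carrying that up a 3rd forward: D4 → F4.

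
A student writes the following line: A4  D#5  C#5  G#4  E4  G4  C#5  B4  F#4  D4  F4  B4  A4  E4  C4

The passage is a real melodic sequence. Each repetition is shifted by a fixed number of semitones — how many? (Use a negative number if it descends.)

Unit = 5 notes; the statements start on A4, G4, F4, moving down a 2nd each time.
A4 to G4 spans -2 semitones.

-2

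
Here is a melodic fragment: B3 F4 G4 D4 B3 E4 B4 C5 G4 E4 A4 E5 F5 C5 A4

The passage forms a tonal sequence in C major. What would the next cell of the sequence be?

Taking 5-note groups, the heads are B3, E4, A4: the pattern moves up a 4th.
From D5 the diatonic shape gives D5 A5 B5 F5 D5.

D5 A5 B5 F5 D5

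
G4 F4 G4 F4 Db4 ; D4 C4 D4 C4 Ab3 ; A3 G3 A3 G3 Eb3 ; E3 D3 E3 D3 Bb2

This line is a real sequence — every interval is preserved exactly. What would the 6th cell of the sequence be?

Taking 5-note groups, the heads are G4, D4, A3, E3: the pattern moves down a 4th.
Carrying on: B2 → F#2.
From F#2 the exact shape gives F#2 E2 F#2 E2 C2.

F#2 E2 F#2 E2 C2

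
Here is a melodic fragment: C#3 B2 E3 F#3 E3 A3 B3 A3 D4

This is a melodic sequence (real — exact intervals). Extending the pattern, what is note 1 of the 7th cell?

Grouping in 3s, the 1st note of each cell is C#3, F#3, B3.
Extending up a 4th: E4 → A4 → D5 → G5.

G5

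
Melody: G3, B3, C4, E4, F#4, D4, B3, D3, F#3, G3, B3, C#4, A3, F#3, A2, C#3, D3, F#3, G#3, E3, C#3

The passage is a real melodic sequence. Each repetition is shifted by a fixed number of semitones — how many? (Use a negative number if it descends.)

-5

Unit = 7 notes; the statements start on G3, D3, A2, moving down a 4th each time.
G3→D3 is 50 − 55 = -5 semitones.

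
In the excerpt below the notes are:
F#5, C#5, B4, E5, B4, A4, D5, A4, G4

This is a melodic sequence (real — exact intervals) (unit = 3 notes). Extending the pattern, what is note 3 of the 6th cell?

With 3-note cells, note 3 of each statement runs B4, A4, G4.
Each moves down a 2nd. Continuing: F4 → Eb4 → Db4.

Db4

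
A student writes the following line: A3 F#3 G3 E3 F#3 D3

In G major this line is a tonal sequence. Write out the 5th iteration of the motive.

D3 B2

Taking 2-note groups, the heads are A3, G3, F#3: the pattern moves down a 2nd.
Extending down a 2nd: E3 → D3.
Statement 5 starts on D3 and keeps the same diatonic contour: D3 B2.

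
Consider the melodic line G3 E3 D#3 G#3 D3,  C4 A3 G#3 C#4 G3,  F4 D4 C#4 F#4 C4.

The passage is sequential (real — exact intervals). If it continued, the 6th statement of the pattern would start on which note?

Taking 5-note groups, the heads are G3, C4, F4: the pattern moves up a 4th.
Continuing: Bb4 → Eb5 → Ab5. Statement 6 starts on Ab5.

Ab5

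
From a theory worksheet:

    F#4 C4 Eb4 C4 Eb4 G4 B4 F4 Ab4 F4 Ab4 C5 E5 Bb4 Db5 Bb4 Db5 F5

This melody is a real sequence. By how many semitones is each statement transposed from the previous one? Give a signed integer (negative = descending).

5

The 6-note cells begin on F#4, B4, E5 — each up a 4th from the last.
Counting half-steps from F#4 to B4: 5.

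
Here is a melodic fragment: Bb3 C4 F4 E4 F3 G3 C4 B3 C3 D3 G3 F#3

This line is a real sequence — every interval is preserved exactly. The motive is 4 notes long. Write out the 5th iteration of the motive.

D2 E2 A2 G#2

Taking 4-note groups, the heads are Bb3, F3, C3: the pattern moves down a 4th.
Carrying on: G2 → D2.
So cell 5 is D2 E2 A2 G#2.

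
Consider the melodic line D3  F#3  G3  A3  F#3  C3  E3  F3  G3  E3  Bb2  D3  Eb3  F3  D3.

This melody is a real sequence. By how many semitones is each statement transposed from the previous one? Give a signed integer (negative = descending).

-2

The 5-note cells begin on D3, C3, Bb2 — each down a 2nd from the last.
D3→C3 is 48 − 50 = -2 semitones.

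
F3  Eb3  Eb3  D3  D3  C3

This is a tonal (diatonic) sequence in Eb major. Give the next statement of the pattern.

Unit = 2 notes; the statements start on F3, Eb3, D3, moving down a 2nd each time.
Statement 4 starts on C3 and keeps the same diatonic contour: C3 Bb2.

C3 Bb2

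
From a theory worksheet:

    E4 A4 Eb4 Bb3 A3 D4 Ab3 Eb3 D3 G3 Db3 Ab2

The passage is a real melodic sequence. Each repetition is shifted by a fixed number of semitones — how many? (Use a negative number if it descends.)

-7

The 4-note cells begin on E4, A3, D3 — each down a 5th from the last.
E4→A3 is 57 − 64 = -7 semitones.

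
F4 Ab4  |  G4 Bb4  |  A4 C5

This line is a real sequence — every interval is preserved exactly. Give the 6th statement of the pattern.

With a 2-note motive the entries are F4, G4, A4, each up a 2nd from the previous.
Carrying on: B4 → C#5 → D#5.
Statement 6 starts on D#5 and keeps the same exact contour: D#5 F#5.

D#5 F#5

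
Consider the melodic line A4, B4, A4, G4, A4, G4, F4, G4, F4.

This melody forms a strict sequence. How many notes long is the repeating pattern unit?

There are 9 notes; a 3-note unit gives 3 cells:
A4 B4 A4 | G4 A4 G4 | F4 G4 F4
Every group is a transposition down a 2nd of the one before; no shorter unit works.

3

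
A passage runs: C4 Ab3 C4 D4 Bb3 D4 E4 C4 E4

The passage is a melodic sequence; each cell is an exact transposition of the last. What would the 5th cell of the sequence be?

With a 3-note motive the entries are C4, D4, E4, each up a 2nd from the previous.
Extending up a 2nd: F#4 → G#4.
So cell 5 is G#4 E4 G#4.

G#4 E4 G#4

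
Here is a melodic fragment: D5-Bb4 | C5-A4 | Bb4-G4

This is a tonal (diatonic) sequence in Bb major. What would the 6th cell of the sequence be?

Taking 2-note groups, the heads are D5, C5, Bb4: the pattern moves down a 2nd.
Continuing the starts: A4 → G4 → F4.
From F4 the diatonic shape gives F4 D4.

F4 D4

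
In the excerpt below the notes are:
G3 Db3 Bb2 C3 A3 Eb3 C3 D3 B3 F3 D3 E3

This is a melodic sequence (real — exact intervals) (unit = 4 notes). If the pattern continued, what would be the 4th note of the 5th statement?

G#3

Grouping in 4s, the 4th note of each cell is C3, D3, E3.
Each moves up a 2nd. Continuing: F#3 → G#3.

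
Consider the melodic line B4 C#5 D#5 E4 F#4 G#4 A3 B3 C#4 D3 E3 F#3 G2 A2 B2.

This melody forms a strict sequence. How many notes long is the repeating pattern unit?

There are 15 notes; a 3-note unit gives 5 cells:
B4 C#5 D#5 | E4 F#4 G#4 | A3 B3 C#4 | D3 E3 F#3 | G2 A2 B2
Each cell is the previous one down a 5th — so the unit is 3 notes.

3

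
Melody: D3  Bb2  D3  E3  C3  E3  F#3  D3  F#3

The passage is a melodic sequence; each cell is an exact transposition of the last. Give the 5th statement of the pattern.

A#3 F#3 A#3

The 3-note cells begin on D3, E3, F#3 — each up a 2nd from the last.
Carrying on: G#3 → A#3.
From A#3 the exact shape gives A#3 F#3 A#3.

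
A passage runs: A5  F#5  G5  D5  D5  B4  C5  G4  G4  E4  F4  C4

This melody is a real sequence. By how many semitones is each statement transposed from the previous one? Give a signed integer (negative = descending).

-7

Taking 4-note groups, the heads are A5, D5, G4: the pattern moves down a 5th.
A5→D5 is 74 − 81 = -7 semitones.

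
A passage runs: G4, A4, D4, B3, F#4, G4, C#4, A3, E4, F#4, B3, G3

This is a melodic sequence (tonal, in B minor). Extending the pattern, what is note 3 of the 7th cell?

With 4-note cells, note 3 of each statement runs D4, C#4, B3.
Each moves down a 2nd. Continuing: A3 → G3 → F#3 → E3.

E3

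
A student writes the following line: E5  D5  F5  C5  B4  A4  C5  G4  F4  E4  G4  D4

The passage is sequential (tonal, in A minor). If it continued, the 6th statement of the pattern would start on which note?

Taking 4-note groups, the heads are E5, B4, F4: the pattern moves down a 4th.
Extending the heads down a 4th: C4 → G3 → D3.

D3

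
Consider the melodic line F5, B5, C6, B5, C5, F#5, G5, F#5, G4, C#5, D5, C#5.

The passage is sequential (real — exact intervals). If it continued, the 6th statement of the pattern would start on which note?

With a 4-note motive the entries are F5, C5, G4, each down a 4th from the previous.
Extending the heads down a 4th: D4 → A3 → E3.

E3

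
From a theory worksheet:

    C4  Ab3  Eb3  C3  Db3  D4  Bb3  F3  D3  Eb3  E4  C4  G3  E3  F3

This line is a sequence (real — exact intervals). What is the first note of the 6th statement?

The 5-note cells begin on C4, D4, E4 — each up a 2nd from the last.
Continuing: F#4 → G#4 → A#4. Statement 6 starts on A#4.

A#4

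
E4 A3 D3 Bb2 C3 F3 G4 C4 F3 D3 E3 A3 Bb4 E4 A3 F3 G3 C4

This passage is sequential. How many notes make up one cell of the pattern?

6

There are 18 notes; a 6-note unit gives 3 cells:
E4 A3 D3 Bb2 C3 F3 | G4 C4 F3 D3 E3 A3 | Bb4 E4 A3 F3 G3 C4
Each cell is the previous one up a 3rd — so the unit is 6 notes.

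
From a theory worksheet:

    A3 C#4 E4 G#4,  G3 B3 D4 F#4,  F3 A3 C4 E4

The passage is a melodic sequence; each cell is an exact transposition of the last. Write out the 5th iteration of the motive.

Taking 4-note groups, the heads are A3, G3, F3: the pattern moves down a 2nd.
Extending down a 2nd: Eb3 → Db3.
Statement 5 starts on Db3 and keeps the same exact contour: Db3 F3 Ab3 C4.

Db3 F3 Ab3 C4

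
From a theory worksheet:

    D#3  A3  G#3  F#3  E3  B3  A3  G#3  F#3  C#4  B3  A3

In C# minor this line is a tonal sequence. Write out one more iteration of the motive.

Taking 4-note groups, the heads are D#3, E3, F#3: the pattern moves up a 2nd.
Statement 4 starts on G#3 and keeps the same diatonic contour: G#3 D#4 C#4 B3.

G#3 D#4 C#4 B3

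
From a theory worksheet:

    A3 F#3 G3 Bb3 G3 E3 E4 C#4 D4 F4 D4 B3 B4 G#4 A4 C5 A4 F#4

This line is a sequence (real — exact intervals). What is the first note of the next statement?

F#5

With a 6-note motive the entries are A3, E4, B4, each up a 5th from the previous.
The next head, up a 5th from B4, is F#5.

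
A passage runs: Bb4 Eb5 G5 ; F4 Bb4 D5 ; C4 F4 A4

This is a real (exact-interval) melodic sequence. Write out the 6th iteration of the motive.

With a 3-note motive the entries are Bb4, F4, C4, each down a 4th from the previous.
Extending down a 4th: G3 → D3 → A2.
So cell 6 is A2 D3 F#3.

A2 D3 F#3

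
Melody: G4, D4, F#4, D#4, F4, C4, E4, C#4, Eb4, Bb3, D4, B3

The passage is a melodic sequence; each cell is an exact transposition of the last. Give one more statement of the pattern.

Taking 4-note groups, the heads are G4, F4, Eb4: the pattern moves down a 2nd.
From Db4 the exact shape gives Db4 Ab3 C4 A3.

Db4 Ab3 C4 A3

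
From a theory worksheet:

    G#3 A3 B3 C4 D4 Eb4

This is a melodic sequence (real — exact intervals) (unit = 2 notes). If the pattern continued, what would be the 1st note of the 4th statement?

Grouping in 2s, the 1st note of each cell is G#3, B3, D4.
From D4, up a 3rd gives F4.

F4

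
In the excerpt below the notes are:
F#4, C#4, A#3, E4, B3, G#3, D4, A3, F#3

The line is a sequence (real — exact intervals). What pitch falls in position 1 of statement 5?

Bb3

With 3-note cells, note 1 of each statement runs F#4, E4, D4.
Extending down a 2nd: C4 → Bb3.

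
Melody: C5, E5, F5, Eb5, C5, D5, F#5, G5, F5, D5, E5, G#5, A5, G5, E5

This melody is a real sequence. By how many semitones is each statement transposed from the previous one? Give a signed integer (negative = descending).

2

Taking 5-note groups, the heads are C5, D5, E5: the pattern moves up a 2nd.
Counting half-steps from C5 to D5: 2.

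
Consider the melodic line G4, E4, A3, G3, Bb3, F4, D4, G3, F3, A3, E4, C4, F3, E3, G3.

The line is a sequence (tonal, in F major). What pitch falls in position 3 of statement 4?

E3

With 5-note cells, note 3 of each statement runs A3, G3, F3.
One more down a 2nd gives E3.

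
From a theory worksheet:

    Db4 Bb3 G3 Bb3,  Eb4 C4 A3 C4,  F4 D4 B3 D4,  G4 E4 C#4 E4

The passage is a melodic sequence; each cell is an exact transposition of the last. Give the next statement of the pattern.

A4 F#4 D#4 F#4

Unit = 4 notes; the statements start on Db4, Eb4, F4, G4, moving up a 2nd each time.
Statement 5 starts on A4 and keeps the same exact contour: A4 F#4 D#4 F#4.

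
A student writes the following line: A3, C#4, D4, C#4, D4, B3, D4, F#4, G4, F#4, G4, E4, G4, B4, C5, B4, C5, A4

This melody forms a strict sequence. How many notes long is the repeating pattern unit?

Try groups of 6 (3 cells in 18 notes):
A3 C#4 D4 C#4 D4 B3 | D4 F#4 G4 F#4 G4 E4 | G4 B4 C5 B4 C5 A4
That's a consistent up a 4th shift per cell, and no other grouping gives one.

6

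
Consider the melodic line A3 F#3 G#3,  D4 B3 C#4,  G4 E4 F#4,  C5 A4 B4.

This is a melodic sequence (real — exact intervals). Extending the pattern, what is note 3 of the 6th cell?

A5

With 3-note cells, note 3 of each statement runs G#3, C#4, F#4, B4.
Each moves up a 4th. Continuing: E5 → A5.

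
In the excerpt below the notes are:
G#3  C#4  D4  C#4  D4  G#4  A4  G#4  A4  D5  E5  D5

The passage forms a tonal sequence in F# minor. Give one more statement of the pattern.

The 4-note cells begin on G#3, D4, A4 — each up a 5th from the last.
So cell 4 is E5 A5 B5 A5.

E5 A5 B5 A5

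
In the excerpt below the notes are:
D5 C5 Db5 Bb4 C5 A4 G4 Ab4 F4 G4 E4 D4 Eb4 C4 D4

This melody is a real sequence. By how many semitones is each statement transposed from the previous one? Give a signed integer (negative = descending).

The 5-note cells begin on D5, A4, E4 — each down a 4th from the last.
D5 to A4 spans -5 semitones.

-5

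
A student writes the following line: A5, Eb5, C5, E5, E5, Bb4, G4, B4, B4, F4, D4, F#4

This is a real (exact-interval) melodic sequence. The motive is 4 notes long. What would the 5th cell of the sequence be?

C#4 G3 E3 G#3

Unit = 4 notes; the statements start on A5, E5, B4, moving down a 4th each time.
Carrying on: F#4 → C#4.
From C#4 the exact shape gives C#4 G3 E3 G#3.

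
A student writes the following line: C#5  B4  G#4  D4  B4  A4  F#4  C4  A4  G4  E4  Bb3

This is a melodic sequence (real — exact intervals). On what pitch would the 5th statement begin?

F4

Unit = 4 notes; the statements start on C#5, B4, A4, moving down a 2nd each time.
Extending the heads down a 2nd: G4 → F4.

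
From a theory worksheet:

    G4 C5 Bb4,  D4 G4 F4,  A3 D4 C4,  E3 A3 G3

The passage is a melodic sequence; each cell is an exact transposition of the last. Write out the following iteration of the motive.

Taking 3-note groups, the heads are G4, D4, A3, E3: the pattern moves down a 4th.
Statement 5 starts on B2 and keeps the same exact contour: B2 E3 D3.

B2 E3 D3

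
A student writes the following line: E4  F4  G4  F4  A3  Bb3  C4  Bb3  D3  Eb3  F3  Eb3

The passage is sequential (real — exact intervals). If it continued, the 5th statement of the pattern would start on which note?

C2

Taking 4-note groups, the heads are E4, A3, D3: the pattern moves down a 5th.
Continuing: G2 → C2. Statement 5 starts on C2.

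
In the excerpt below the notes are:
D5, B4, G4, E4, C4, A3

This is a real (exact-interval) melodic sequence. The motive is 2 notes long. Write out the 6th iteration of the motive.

Taking 2-note groups, the heads are D5, G4, C4: the pattern moves down a 5th.
Carrying on: F3 → Bb2 → Eb2.
Statement 6 starts on Eb2 and keeps the same exact contour: Eb2 C2.

Eb2 C2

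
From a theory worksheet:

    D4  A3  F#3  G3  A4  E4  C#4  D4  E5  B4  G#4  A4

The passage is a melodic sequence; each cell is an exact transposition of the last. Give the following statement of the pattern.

B5 F#5 D#5 E5

The 4-note cells begin on D4, A4, E5 — each up a 5th from the last.
From B5 the exact shape gives B5 F#5 D#5 E5.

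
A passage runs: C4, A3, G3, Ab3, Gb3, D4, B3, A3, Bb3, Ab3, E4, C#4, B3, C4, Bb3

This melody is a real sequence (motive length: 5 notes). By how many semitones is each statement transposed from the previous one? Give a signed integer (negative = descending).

2

The 5-note cells begin on C4, D4, E4 — each up a 2nd from the last.
C4 to D4 spans +2 semitones.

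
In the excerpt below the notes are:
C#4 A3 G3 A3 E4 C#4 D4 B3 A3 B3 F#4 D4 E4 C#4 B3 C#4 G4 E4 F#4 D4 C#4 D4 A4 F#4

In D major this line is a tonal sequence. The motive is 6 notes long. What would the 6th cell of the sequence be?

With a 6-note motive the entries are C#4, D4, E4, F#4, each up a 2nd from the previous.
Carrying on: G4 → A4.
Statement 6 starts on A4 and keeps the same diatonic contour: A4 F#4 E4 F#4 C#5 A4.

A4 F#4 E4 F#4 C#5 A4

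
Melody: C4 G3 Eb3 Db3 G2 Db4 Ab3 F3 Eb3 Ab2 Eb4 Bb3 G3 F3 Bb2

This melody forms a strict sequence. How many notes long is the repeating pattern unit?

15 notes total. Splitting into 3 groups of 5:
C4 G3 Eb3 Db3 G2 | Db4 Ab3 F3 Eb3 Ab2 | Eb4 Bb3 G3 F3 Bb2
Every group is a transposition up a 2nd of the one before; no shorter unit works.

5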